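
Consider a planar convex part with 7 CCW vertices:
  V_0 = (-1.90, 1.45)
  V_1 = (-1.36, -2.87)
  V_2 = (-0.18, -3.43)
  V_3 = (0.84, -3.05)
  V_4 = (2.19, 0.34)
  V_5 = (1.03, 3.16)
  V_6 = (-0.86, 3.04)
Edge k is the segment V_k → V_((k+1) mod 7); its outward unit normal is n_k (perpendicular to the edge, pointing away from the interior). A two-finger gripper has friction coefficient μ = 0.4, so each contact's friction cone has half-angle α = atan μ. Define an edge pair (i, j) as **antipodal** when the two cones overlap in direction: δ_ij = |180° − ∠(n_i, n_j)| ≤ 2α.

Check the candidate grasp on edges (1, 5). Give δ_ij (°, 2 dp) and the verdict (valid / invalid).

α = atan 0.4 = 21.80°;  2α = 43.60°
edge 1: e_1 = (+1.18, -0.56);  n_1 = (-0.4287, -0.9034)
edge 5: e_5 = (-1.89, -0.12);  n_5 = (-0.0634, +0.9980)
∠(n_1, n_5) = 150.98°
δ = |180° − 150.98°| = 29.02°
29.02° ≤ 2α = 43.60°  →  valid

δ = 29.02°, valid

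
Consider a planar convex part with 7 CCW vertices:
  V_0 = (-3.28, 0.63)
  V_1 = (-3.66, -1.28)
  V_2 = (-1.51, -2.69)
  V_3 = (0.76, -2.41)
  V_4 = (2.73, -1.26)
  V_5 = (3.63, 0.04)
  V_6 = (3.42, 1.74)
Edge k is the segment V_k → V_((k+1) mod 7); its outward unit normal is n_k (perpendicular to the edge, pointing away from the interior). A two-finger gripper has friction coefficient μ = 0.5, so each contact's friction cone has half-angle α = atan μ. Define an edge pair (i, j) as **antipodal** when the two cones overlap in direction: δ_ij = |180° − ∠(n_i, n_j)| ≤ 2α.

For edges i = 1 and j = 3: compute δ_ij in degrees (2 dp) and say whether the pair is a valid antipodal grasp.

α = atan 0.5 = 26.57°;  2α = 53.13°
edge 1: e_1 = (+2.15, -1.41);  n_1 = (-0.5484, -0.8362)
edge 3: e_3 = (+1.97, +1.15);  n_3 = (+0.5041, -0.8636)
∠(n_1, n_3) = 63.53°
δ = |180° − 63.53°| = 116.47°
116.47° > 2α = 53.13°  →  invalid

δ = 116.47°, invalid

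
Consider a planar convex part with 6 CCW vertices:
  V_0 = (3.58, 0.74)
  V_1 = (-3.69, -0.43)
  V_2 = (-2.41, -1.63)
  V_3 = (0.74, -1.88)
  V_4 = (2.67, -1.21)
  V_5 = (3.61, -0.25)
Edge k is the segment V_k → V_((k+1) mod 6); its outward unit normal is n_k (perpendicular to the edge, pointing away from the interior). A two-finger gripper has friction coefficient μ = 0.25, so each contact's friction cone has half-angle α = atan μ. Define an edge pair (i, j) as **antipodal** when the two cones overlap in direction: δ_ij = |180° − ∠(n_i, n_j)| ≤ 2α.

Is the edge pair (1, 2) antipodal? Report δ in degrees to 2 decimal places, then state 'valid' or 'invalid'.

δ = 141.39°, invalid

α = atan 0.25 = 14.04°;  2α = 28.07°
edge 1: e_1 = (+1.28, -1.20);  n_1 = (-0.6839, -0.7295)
edge 2: e_2 = (+3.15, -0.25);  n_2 = (-0.0791, -0.9969)
∠(n_1, n_2) = 38.61°
δ = |180° − 38.61°| = 141.39°
141.39° > 2α = 28.07°  →  invalid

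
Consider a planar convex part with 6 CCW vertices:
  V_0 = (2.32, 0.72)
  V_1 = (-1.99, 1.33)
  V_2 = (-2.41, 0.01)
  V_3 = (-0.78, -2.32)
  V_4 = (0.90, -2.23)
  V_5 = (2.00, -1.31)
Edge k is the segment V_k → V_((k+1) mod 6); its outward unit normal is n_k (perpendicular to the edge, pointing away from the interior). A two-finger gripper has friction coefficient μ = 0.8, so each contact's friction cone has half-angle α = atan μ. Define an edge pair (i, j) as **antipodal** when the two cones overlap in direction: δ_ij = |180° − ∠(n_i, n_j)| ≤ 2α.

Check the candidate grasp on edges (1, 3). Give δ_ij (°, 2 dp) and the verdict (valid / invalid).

α = atan 0.8 = 38.66°;  2α = 77.32°
edge 1: e_1 = (-0.42, -1.32);  n_1 = (-0.9529, +0.3032)
edge 3: e_3 = (+1.68, +0.09);  n_3 = (+0.0535, -0.9986)
∠(n_1, n_3) = 110.72°
δ = |180° − 110.72°| = 69.28°
69.28° ≤ 2α = 77.32°  →  valid

δ = 69.28°, valid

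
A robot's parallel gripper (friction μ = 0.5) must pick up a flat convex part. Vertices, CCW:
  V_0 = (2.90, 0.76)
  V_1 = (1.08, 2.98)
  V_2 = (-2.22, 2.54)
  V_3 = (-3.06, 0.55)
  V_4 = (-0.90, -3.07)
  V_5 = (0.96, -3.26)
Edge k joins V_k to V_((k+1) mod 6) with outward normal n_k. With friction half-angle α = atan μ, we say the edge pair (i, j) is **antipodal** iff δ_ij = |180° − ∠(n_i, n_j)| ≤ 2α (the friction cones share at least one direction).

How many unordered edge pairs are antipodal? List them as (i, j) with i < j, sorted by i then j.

α = atan 0.5 = 26.57°;  2α = 53.13°
n_0 = (+0.7733, +0.6340)
n_1 = (-0.1322, +0.9912)
n_2 = (-0.9213, +0.3889)
n_3 = (-0.8587, -0.5124)
n_4 = (-0.1016, -0.9948)
n_5 = (+0.9006, -0.4346)
  (0,1): δ = 121.75°  ·
  (0,2): δ = 62.23°  ·
  (0,3): δ = 8.52°  ✓
  (0,4): δ = 44.82°  ✓
  (0,5): δ = 114.89°  ·
  (1,2): δ = 120.48°  ·
  (1,3): δ = 66.77°  ·
  (1,4): δ = 13.43°  ✓
  (1,5): δ = 56.64°  ·
  (2,3): δ = 126.29°  ·
  (2,4): δ = 72.95°  ·
  (2,5): δ = 2.88°  ✓
  (3,4): δ = 126.66°  ·
  (3,5): δ = 56.59°  ·
  (4,5): δ = 109.93°  ·
antipodal pairs: 4

count = 4; pairs: (0,3), (0,4), (1,4), (2,5)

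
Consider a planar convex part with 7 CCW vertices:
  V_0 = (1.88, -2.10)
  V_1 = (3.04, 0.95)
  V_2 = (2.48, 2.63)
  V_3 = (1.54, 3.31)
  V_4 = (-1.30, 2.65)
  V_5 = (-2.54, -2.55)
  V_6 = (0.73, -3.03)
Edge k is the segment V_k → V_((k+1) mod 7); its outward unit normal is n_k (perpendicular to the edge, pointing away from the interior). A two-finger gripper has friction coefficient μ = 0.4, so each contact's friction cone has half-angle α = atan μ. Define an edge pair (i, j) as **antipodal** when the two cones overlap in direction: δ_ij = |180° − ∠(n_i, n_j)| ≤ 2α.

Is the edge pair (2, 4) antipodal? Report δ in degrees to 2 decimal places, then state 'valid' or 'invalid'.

δ = 67.53°, invalid

α = atan 0.4 = 21.80°;  2α = 43.60°
edge 2: e_2 = (-0.94, +0.68);  n_2 = (+0.5861, +0.8102)
edge 4: e_4 = (-1.24, -5.20);  n_4 = (-0.9727, +0.2320)
∠(n_2, n_4) = 112.47°
δ = |180° − 112.47°| = 67.53°
67.53° > 2α = 43.60°  →  invalid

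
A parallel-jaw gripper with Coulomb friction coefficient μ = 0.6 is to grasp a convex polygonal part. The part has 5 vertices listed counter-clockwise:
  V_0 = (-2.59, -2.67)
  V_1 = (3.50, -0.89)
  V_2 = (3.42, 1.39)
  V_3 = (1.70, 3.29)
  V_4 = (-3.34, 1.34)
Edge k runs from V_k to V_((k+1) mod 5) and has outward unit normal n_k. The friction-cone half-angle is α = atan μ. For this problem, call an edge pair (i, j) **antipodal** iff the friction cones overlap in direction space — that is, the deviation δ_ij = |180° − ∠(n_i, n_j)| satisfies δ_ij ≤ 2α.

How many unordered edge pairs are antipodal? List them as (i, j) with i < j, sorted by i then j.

α = atan 0.6 = 30.96°;  2α = 61.93°
n_0 = (+0.2805, -0.9598)
n_1 = (+0.9994, +0.0351)
n_2 = (+0.7414, +0.6711)
n_3 = (-0.3608, +0.9326)
n_4 = (-0.9830, -0.1838)
  (0,1): δ = 104.28°  ·
  (0,2): δ = 64.14°  ·
  (0,3): δ = 4.86°  ✓
  (0,4): δ = 84.30°  ·
  (1,2): δ = 139.86°  ·
  (1,3): δ = 70.86°  ·
  (1,4): δ = 8.58°  ✓
  (2,3): δ = 111.00°  ·
  (2,4): δ = 31.56°  ✓
  (3,4): δ = 100.56°  ·
antipodal pairs: 3

count = 3; pairs: (0,3), (1,4), (2,4)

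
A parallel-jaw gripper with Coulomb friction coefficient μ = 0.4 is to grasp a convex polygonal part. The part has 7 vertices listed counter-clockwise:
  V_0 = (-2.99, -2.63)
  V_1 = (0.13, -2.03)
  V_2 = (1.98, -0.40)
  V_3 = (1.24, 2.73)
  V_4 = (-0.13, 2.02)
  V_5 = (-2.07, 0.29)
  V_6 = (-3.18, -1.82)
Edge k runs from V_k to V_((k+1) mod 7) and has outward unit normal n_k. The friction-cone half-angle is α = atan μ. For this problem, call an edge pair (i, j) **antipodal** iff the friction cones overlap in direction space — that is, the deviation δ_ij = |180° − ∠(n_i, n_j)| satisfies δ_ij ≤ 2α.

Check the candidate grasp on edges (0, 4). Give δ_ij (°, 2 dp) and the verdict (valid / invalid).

α = atan 0.4 = 21.80°;  2α = 43.60°
edge 0: e_0 = (+3.12, +0.60);  n_0 = (+0.1888, -0.9820)
edge 4: e_4 = (-1.94, -1.73);  n_4 = (-0.6656, +0.7463)
∠(n_0, n_4) = 149.16°
δ = |180° − 149.16°| = 30.84°
30.84° ≤ 2α = 43.60°  →  valid

δ = 30.84°, valid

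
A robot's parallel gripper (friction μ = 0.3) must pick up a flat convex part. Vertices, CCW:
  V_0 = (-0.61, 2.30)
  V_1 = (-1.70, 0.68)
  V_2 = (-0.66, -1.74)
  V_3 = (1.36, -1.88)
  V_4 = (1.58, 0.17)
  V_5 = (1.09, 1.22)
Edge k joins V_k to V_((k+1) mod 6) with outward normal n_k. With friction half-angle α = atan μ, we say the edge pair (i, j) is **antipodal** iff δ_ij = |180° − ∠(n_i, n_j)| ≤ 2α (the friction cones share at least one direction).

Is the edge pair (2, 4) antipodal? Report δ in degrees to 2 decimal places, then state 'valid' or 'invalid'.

α = atan 0.3 = 16.70°;  2α = 33.40°
edge 2: e_2 = (+2.02, -0.14);  n_2 = (-0.0691, -0.9976)
edge 4: e_4 = (-0.49, +1.05);  n_4 = (+0.9062, +0.4229)
∠(n_2, n_4) = 118.98°
δ = |180° − 118.98°| = 61.02°
61.02° > 2α = 33.40°  →  invalid

δ = 61.02°, invalid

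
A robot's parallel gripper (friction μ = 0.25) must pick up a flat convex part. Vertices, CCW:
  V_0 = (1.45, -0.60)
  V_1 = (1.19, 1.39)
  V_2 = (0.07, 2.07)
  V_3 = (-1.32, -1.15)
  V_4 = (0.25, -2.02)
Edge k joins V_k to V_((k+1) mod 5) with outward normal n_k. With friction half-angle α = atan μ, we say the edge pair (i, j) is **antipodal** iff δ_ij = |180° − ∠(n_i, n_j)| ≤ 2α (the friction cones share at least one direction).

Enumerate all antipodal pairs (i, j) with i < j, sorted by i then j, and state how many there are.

count = 2; pairs: (1,3), (2,4)

α = atan 0.25 = 14.04°;  2α = 28.07°
n_0 = (+0.9916, +0.1296)
n_1 = (+0.5190, +0.8548)
n_2 = (-0.9181, +0.3963)
n_3 = (-0.4847, -0.8747)
n_4 = (+0.7638, -0.6455)
  (0,1): δ = 128.71°  ·
  (0,2): δ = 30.79°  ·
  (0,3): δ = 53.56°  ·
  (0,4): δ = 132.36°  ·
  (1,2): δ = 82.09°  ·
  (1,3): δ = 2.27°  ✓
  (1,4): δ = 81.06°  ·
  (2,3): δ = 95.64°  ·
  (2,4): δ = 16.85°  ✓
  (3,4): δ = 101.21°  ·
antipodal pairs: 2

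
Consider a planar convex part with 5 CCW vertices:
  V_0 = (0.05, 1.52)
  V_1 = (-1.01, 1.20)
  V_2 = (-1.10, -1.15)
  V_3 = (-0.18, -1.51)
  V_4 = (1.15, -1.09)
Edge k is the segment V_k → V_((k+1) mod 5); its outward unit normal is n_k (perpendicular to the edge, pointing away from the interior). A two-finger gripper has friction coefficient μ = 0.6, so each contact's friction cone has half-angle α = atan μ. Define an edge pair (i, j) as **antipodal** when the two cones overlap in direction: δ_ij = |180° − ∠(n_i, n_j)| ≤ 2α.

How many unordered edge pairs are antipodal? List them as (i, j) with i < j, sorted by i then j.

count = 4; pairs: (0,2), (0,3), (1,4), (2,4)

α = atan 0.6 = 30.96°;  2α = 61.93°
n_0 = (-0.2890, +0.9573)
n_1 = (-0.9993, +0.0383)
n_2 = (-0.3644, -0.9312)
n_3 = (+0.3011, -0.9536)
n_4 = (+0.9215, +0.3884)
  (0,1): δ = 108.99°  ·
  (0,2): δ = 38.17°  ✓
  (0,3): δ = 0.73°  ✓
  (0,4): δ = 96.05°  ·
  (1,2): δ = 109.18°  ·
  (1,3): δ = 70.28°  ·
  (1,4): δ = 25.05°  ✓
  (2,3): δ = 141.10°  ·
  (2,4): δ = 45.78°  ✓
  (3,4): δ = 84.67°  ·
antipodal pairs: 4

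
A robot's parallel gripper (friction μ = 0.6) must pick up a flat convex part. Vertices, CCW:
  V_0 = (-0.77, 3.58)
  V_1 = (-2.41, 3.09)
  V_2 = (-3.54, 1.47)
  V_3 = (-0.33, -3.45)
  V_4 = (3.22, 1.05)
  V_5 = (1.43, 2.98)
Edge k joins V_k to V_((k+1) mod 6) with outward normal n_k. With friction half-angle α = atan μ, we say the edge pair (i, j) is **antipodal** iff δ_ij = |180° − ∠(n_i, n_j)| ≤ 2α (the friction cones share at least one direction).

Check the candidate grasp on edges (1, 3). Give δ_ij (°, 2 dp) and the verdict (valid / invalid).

α = atan 0.6 = 30.96°;  2α = 61.93°
edge 1: e_1 = (-1.13, -1.62);  n_1 = (-0.8202, +0.5721)
edge 3: e_3 = (+3.55, +4.50);  n_3 = (+0.7851, -0.6194)
∠(n_1, n_3) = 176.63°
δ = |180° − 176.63°| = 3.37°
3.37° ≤ 2α = 61.93°  →  valid

δ = 3.37°, valid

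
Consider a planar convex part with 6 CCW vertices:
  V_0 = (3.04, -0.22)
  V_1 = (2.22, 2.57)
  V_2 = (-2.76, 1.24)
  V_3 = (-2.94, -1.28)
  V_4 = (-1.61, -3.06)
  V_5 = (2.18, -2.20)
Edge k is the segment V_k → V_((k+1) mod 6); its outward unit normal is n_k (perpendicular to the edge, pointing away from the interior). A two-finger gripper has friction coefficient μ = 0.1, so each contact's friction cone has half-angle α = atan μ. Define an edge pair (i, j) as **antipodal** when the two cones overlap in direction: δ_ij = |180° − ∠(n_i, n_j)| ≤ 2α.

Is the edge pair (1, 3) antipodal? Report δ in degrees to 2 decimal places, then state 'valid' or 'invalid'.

α = atan 0.1 = 5.71°;  2α = 11.42°
edge 1: e_1 = (-4.98, -1.33);  n_1 = (-0.2580, +0.9661)
edge 3: e_3 = (+1.33, -1.78);  n_3 = (-0.8011, -0.5986)
∠(n_1, n_3) = 111.81°
δ = |180° − 111.81°| = 68.19°
68.19° > 2α = 11.42°  →  invalid

δ = 68.19°, invalid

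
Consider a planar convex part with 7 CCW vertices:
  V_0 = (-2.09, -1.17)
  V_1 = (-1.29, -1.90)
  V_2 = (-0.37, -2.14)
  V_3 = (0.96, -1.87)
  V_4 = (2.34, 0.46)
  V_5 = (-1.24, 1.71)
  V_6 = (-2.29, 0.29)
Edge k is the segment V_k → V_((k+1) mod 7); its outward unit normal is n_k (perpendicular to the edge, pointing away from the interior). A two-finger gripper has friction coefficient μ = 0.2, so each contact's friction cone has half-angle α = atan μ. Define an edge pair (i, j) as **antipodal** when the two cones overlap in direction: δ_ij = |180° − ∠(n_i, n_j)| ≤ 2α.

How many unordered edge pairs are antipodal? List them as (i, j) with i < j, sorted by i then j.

count = 2; pairs: (1,4), (3,5)

α = atan 0.2 = 11.31°;  2α = 22.62°
n_0 = (-0.6741, -0.7387)
n_1 = (-0.2524, -0.9676)
n_2 = (+0.1989, -0.9800)
n_3 = (+0.8604, -0.5096)
n_4 = (+0.3296, +0.9441)
n_5 = (-0.8041, +0.5946)
n_6 = (-0.9907, -0.1357)
  (0,1): δ = 152.24°  ·
  (0,2): δ = 126.14°  ·
  (0,3): δ = 78.26°  ·
  (0,4): δ = 23.13°  ·
  (0,5): δ = 95.90°  ·
  (0,6): δ = 140.18°  ·
  (1,2): δ = 153.90°  ·
  (1,3): δ = 106.02°  ·
  (1,4): δ = 4.63°  ✓
  (1,5): δ = 68.14°  ·
  (1,6): δ = 112.42°  ·
  (2,3): δ = 132.11°  ·
  (2,4): δ = 30.72°  ·
  (2,5): δ = 42.04°  ·
  (2,6): δ = 86.32°  ·
  (3,4): δ = 78.61°  ·
  (3,5): δ = 5.84°  ✓
  (3,6): δ = 38.44°  ·
  (4,5): δ = 107.23°  ·
  (4,6): δ = 62.95°  ·
  (5,6): δ = 135.72°  ·
antipodal pairs: 2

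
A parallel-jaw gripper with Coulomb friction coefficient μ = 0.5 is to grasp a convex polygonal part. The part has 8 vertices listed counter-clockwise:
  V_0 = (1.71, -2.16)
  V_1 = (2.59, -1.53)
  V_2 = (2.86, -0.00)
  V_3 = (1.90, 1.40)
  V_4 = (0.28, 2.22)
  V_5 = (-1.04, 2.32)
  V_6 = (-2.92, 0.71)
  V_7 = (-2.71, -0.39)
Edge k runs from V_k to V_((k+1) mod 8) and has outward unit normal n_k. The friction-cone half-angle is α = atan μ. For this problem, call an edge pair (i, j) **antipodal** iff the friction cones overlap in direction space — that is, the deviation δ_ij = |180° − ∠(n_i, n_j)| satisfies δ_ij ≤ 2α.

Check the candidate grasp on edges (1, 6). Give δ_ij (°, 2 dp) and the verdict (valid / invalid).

α = atan 0.5 = 26.57°;  2α = 53.13°
edge 1: e_1 = (+0.27, +1.53);  n_1 = (+0.9848, -0.1738)
edge 6: e_6 = (+0.21, -1.10);  n_6 = (-0.9823, -0.1875)
∠(n_1, n_6) = 159.18°
δ = |180° − 159.18°| = 20.82°
20.82° ≤ 2α = 53.13°  →  valid

δ = 20.82°, valid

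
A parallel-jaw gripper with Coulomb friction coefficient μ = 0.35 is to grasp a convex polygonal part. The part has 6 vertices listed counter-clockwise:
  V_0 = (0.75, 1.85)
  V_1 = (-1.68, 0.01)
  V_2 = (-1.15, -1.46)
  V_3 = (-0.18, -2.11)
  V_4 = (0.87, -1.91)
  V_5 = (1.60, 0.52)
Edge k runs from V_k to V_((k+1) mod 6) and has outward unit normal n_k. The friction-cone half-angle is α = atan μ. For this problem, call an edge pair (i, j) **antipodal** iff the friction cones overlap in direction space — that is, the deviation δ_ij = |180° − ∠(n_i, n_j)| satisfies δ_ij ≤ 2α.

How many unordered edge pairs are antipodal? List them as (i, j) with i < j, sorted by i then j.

α = atan 0.35 = 19.29°;  2α = 38.58°
n_0 = (-0.6037, +0.7972)
n_1 = (-0.9407, -0.3392)
n_2 = (-0.5567, -0.8307)
n_3 = (+0.1871, -0.9823)
n_4 = (+0.9577, -0.2877)
n_5 = (+0.8426, +0.5385)
  (0,1): δ = 107.31°  ·
  (0,2): δ = 70.96°  ·
  (0,3): δ = 26.35°  ✓
  (0,4): δ = 36.15°  ✓
  (0,5): δ = 85.45°  ·
  (1,2): δ = 143.65°  ·
  (1,3): δ = 99.04°  ·
  (1,4): δ = 36.55°  ✓
  (1,5): δ = 12.76°  ✓
  (2,3): δ = 135.39°  ·
  (2,4): δ = 72.89°  ·
  (2,5): δ = 23.59°  ✓
  (3,4): δ = 117.51°  ·
  (3,5): δ = 68.20°  ·
  (4,5): δ = 130.70°  ·
antipodal pairs: 5

count = 5; pairs: (0,3), (0,4), (1,4), (1,5), (2,5)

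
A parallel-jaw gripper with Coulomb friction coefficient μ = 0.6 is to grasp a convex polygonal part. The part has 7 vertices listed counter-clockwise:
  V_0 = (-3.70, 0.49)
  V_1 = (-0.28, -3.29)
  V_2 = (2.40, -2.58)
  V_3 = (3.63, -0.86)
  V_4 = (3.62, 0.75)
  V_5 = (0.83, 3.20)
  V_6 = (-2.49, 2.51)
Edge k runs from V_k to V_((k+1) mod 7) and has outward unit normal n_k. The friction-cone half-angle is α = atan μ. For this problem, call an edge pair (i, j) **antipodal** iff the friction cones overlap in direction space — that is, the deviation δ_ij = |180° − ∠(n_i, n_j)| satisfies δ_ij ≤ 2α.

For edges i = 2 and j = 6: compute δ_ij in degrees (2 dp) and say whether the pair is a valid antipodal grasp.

δ = 4.65°, valid

α = atan 0.6 = 30.96°;  2α = 61.93°
edge 2: e_2 = (+1.23, +1.72);  n_2 = (+0.8134, -0.5817)
edge 6: e_6 = (-1.21, -2.02);  n_6 = (-0.8579, +0.5139)
∠(n_2, n_6) = 175.35°
δ = |180° − 175.35°| = 4.65°
4.65° ≤ 2α = 61.93°  →  valid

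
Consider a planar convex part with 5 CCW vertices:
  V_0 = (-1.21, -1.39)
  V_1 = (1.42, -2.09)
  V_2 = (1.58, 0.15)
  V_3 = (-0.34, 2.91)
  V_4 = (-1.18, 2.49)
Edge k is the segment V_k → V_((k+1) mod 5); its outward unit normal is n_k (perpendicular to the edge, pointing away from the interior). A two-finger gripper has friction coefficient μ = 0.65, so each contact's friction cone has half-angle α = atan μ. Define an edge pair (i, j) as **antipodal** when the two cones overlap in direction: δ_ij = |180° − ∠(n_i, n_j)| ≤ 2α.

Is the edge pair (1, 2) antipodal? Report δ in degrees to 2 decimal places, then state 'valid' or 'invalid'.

δ = 141.09°, invalid

α = atan 0.65 = 33.02°;  2α = 66.05°
edge 1: e_1 = (+0.16, +2.24);  n_1 = (+0.9975, -0.0712)
edge 2: e_2 = (-1.92, +2.76);  n_2 = (+0.8209, +0.5711)
∠(n_1, n_2) = 38.91°
δ = |180° − 38.91°| = 141.09°
141.09° > 2α = 66.05°  →  invalid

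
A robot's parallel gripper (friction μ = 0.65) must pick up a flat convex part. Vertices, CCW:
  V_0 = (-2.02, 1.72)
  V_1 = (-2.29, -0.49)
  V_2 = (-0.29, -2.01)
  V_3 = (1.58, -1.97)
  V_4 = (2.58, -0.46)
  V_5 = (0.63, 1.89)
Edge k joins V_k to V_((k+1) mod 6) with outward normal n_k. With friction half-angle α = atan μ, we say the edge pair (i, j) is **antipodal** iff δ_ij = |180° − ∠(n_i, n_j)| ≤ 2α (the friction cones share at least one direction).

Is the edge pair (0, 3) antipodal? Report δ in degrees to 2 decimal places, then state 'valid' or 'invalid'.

α = atan 0.65 = 33.02°;  2α = 66.05°
edge 0: e_0 = (-0.27, -2.21);  n_0 = (-0.9926, +0.1213)
edge 3: e_3 = (+1.00, +1.51);  n_3 = (+0.8337, -0.5521)
∠(n_0, n_3) = 153.45°
δ = |180° − 153.45°| = 26.55°
26.55° ≤ 2α = 66.05°  →  valid

δ = 26.55°, valid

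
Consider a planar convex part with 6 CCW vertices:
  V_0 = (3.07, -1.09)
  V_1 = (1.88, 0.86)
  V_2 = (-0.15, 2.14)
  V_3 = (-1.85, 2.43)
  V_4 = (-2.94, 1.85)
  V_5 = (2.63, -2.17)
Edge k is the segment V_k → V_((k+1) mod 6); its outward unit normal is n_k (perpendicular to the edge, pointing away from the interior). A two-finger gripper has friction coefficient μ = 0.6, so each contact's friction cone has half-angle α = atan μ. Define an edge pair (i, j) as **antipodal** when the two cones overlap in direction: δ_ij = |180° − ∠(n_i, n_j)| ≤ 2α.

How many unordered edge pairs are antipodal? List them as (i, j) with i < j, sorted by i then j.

α = atan 0.6 = 30.96°;  2α = 61.93°
n_0 = (+0.8536, +0.5209)
n_1 = (+0.5334, +0.8459)
n_2 = (+0.1682, +0.9858)
n_3 = (-0.4697, +0.8828)
n_4 = (-0.5852, -0.8109)
n_5 = (+0.9261, -0.3773)
  (0,1): δ = 153.63°  ·
  (0,2): δ = 131.07°  ·
  (0,3): δ = 93.38°  ·
  (0,4): δ = 22.79°  ✓
  (0,5): δ = 126.44°  ·
  (1,2): δ = 157.45°  ·
  (1,3): δ = 119.75°  ·
  (1,4): δ = 3.59°  ✓
  (1,5): δ = 100.07°  ·
  (2,3): δ = 142.30°  ·
  (2,4): δ = 26.14°  ✓
  (2,5): δ = 77.51°  ·
  (3,4): δ = 63.84°  ·
  (3,5): δ = 39.82°  ✓
  (4,5): δ = 76.35°  ·
antipodal pairs: 4

count = 4; pairs: (0,4), (1,4), (2,4), (3,5)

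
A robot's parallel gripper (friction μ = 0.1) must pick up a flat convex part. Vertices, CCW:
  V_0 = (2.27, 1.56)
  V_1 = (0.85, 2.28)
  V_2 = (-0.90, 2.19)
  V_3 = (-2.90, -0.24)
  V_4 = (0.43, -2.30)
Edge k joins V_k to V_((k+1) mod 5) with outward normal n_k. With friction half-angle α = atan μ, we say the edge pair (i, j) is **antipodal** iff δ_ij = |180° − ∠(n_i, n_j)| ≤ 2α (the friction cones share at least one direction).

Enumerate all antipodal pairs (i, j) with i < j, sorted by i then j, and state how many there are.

α = atan 0.1 = 5.71°;  2α = 11.42°
n_0 = (+0.4522, +0.8919)
n_1 = (-0.0514, +0.9987)
n_2 = (-0.7721, +0.6355)
n_3 = (-0.5261, -0.8504)
n_4 = (+0.9027, -0.4303)
  (0,1): δ = 150.17°  ·
  (0,2): δ = 102.57°  ·
  (0,3): δ = 4.85°  ✓
  (0,4): δ = 91.40°  ·
  (1,2): δ = 132.40°  ·
  (1,3): δ = 34.69°  ·
  (1,4): δ = 61.57°  ·
  (2,3): δ = 82.29°  ·
  (2,4): δ = 13.97°  ·
  (3,4): δ = 83.74°  ·
antipodal pairs: 1

count = 1; pairs: (0,3)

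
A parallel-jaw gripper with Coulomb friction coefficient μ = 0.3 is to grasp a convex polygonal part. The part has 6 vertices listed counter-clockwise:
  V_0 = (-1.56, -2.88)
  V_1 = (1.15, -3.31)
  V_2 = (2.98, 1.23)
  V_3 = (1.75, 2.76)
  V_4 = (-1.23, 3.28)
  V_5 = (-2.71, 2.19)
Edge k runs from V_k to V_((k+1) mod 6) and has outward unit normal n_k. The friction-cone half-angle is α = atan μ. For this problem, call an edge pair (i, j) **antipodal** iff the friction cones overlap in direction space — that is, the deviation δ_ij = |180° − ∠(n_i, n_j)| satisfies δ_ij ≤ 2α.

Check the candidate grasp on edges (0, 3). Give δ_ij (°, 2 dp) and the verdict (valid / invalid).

α = atan 0.3 = 16.70°;  2α = 33.40°
edge 0: e_0 = (+2.71, -0.43);  n_0 = (-0.1567, -0.9876)
edge 3: e_3 = (-2.98, +0.52);  n_3 = (+0.1719, +0.9851)
∠(n_0, n_3) = 179.12°
δ = |180° − 179.12°| = 0.88°
0.88° ≤ 2α = 33.40°  →  valid

δ = 0.88°, valid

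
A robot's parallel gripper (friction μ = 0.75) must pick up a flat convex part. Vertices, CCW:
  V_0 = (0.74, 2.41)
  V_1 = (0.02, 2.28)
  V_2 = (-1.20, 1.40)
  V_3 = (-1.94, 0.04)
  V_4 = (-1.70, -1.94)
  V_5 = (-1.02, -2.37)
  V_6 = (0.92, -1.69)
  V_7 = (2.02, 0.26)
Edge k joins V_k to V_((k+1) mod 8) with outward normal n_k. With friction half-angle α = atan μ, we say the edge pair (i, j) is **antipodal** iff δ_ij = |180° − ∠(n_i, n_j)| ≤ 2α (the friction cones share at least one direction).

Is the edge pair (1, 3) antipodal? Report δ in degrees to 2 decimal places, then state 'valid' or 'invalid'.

δ = 118.89°, invalid

α = atan 0.75 = 36.87°;  2α = 73.74°
edge 1: e_1 = (-1.22, -0.88);  n_1 = (-0.5850, +0.8110)
edge 3: e_3 = (+0.24, -1.98);  n_3 = (-0.9927, -0.1203)
∠(n_1, n_3) = 61.11°
δ = |180° − 61.11°| = 118.89°
118.89° > 2α = 73.74°  →  invalid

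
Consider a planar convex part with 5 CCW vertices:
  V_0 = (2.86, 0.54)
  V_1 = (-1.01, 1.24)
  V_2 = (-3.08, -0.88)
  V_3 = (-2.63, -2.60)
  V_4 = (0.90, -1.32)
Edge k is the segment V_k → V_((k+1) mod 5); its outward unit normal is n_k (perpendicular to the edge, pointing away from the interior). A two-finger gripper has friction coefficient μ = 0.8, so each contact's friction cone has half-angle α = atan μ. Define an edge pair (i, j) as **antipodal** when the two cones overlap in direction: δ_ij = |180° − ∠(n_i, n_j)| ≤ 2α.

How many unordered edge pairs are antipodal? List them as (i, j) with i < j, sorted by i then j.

count = 6; pairs: (0,2), (0,3), (0,4), (1,3), (1,4), (2,4)

α = atan 0.8 = 38.66°;  2α = 77.32°
n_0 = (+0.1780, +0.9840)
n_1 = (-0.7155, +0.6986)
n_2 = (-0.9674, -0.2531)
n_3 = (+0.3409, -0.9401)
n_4 = (+0.6884, -0.7254)
  (0,1): δ = 124.06°  ·
  (0,2): δ = 65.09°  ✓
  (0,3): δ = 30.18°  ✓
  (0,4): δ = 53.75°  ✓
  (1,2): δ = 121.02°  ·
  (1,3): δ = 25.75°  ✓
  (1,4): δ = 2.18°  ✓
  (2,3): δ = 84.73°  ·
  (2,4): δ = 61.16°  ✓
  (3,4): δ = 156.43°  ·
antipodal pairs: 6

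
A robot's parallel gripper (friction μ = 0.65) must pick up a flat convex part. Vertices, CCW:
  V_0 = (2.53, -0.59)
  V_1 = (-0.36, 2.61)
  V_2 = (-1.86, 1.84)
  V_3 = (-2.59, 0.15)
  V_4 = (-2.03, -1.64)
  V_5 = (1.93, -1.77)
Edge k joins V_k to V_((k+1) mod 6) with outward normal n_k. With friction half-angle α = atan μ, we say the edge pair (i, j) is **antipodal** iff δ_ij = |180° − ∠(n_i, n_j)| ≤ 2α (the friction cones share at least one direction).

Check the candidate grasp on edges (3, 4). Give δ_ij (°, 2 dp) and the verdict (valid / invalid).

α = atan 0.65 = 33.02°;  2α = 66.05°
edge 3: e_3 = (+0.56, -1.79);  n_3 = (-0.9544, -0.2986)
edge 4: e_4 = (+3.96, -0.13);  n_4 = (-0.0328, -0.9995)
∠(n_3, n_4) = 70.75°
δ = |180° − 70.75°| = 109.25°
109.25° > 2α = 66.05°  →  invalid

δ = 109.25°, invalid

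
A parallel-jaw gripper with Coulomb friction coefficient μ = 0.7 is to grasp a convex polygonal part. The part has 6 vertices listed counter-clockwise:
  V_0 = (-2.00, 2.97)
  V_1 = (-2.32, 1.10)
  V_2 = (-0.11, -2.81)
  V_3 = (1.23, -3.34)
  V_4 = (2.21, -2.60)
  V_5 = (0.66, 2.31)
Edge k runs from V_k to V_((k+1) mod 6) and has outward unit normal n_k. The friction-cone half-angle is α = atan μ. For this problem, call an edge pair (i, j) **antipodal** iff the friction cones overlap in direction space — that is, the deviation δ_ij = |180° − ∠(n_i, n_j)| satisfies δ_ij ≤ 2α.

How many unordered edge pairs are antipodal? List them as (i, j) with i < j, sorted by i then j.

α = atan 0.7 = 34.99°;  2α = 69.98°
n_0 = (-0.9857, +0.1687)
n_1 = (-0.8706, -0.4921)
n_2 = (-0.3678, -0.9299)
n_3 = (+0.6026, -0.7980)
n_4 = (+0.9536, +0.3010)
n_5 = (+0.2408, +0.9706)
  (0,1): δ = 140.81°  ·
  (0,2): δ = 101.87°  ·
  (0,3): δ = 43.23°  ✓
  (0,4): δ = 27.23°  ✓
  (0,5): δ = 85.78°  ·
  (1,2): δ = 141.06°  ·
  (1,3): δ = 82.42°  ·
  (1,4): δ = 11.96°  ✓
  (1,5): δ = 46.59°  ✓
  (2,3): δ = 121.36°  ·
  (2,4): δ = 50.90°  ✓
  (2,5): δ = 7.65°  ✓
  (3,4): δ = 109.54°  ·
  (3,5): δ = 50.99°  ✓
  (4,5): δ = 121.45°  ·
antipodal pairs: 7

count = 7; pairs: (0,3), (0,4), (1,4), (1,5), (2,4), (2,5), (3,5)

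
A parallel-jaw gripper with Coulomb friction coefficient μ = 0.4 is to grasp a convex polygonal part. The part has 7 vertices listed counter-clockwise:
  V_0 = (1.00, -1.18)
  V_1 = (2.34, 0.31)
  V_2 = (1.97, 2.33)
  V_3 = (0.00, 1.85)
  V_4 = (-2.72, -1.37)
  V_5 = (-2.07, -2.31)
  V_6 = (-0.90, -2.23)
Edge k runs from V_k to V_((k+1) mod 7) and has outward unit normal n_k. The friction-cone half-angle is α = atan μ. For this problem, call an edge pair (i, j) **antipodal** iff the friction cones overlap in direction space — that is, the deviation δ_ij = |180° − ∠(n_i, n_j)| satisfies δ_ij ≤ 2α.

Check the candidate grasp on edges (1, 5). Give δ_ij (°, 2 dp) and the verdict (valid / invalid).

δ = 83.53°, invalid

α = atan 0.4 = 21.80°;  2α = 43.60°
edge 1: e_1 = (-0.37, +2.02);  n_1 = (+0.9836, +0.1802)
edge 5: e_5 = (+1.17, +0.08);  n_5 = (+0.0682, -0.9977)
∠(n_1, n_5) = 96.47°
δ = |180° − 96.47°| = 83.53°
83.53° > 2α = 43.60°  →  invalid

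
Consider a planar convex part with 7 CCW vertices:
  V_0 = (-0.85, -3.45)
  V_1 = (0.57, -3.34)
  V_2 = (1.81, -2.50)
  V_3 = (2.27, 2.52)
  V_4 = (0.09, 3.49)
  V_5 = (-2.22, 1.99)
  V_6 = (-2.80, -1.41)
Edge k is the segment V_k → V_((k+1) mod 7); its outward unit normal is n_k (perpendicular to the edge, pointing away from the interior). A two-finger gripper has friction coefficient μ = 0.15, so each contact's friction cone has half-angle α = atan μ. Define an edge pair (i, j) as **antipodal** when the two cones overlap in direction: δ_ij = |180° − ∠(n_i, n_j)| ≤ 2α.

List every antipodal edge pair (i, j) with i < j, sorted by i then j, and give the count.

α = atan 0.15 = 8.53°;  2α = 17.06°
n_0 = (+0.0772, -0.9970)
n_1 = (+0.5608, -0.8279)
n_2 = (+0.9958, -0.0913)
n_3 = (+0.4065, +0.9136)
n_4 = (-0.5446, +0.8387)
n_5 = (-0.9858, +0.1682)
n_6 = (-0.7229, -0.6910)
  (0,1): δ = 150.32°  ·
  (0,2): δ = 99.67°  ·
  (0,3): δ = 28.42°  ·
  (0,4): δ = 28.57°  ·
  (0,5): δ = 75.89°  ·
  (0,6): δ = 129.28°  ·
  (1,2): δ = 129.35°  ·
  (1,3): δ = 58.10°  ·
  (1,4): δ = 1.12°  ✓
  (1,5): δ = 46.20°  ·
  (1,6): δ = 99.59°  ·
  (2,3): δ = 108.75°  ·
  (2,4): δ = 51.77°  ·
  (2,5): δ = 4.45°  ✓
  (2,6): δ = 48.94°  ·
  (3,4): δ = 123.02°  ·
  (3,5): δ = 75.69°  ·
  (3,6): δ = 22.31°  ·
  (4,5): δ = 132.68°  ·
  (4,6): δ = 79.29°  ·
  (5,6): δ = 126.61°  ·
antipodal pairs: 2

count = 2; pairs: (1,4), (2,5)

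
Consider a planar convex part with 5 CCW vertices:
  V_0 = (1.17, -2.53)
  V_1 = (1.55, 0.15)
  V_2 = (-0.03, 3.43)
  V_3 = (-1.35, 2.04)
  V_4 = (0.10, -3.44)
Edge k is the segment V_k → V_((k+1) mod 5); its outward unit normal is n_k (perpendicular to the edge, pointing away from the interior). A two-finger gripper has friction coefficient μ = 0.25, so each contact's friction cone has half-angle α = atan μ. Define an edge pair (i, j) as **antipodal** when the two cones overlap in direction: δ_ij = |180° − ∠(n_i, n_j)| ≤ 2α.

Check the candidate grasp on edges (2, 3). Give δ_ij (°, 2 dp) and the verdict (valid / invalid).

α = atan 0.25 = 14.04°;  2α = 28.07°
edge 2: e_2 = (-1.32, -1.39);  n_2 = (-0.7251, +0.6886)
edge 3: e_3 = (+1.45, -5.48);  n_3 = (-0.9667, -0.2558)
∠(n_2, n_3) = 58.34°
δ = |180° − 58.34°| = 121.66°
121.66° > 2α = 28.07°  →  invalid

δ = 121.66°, invalid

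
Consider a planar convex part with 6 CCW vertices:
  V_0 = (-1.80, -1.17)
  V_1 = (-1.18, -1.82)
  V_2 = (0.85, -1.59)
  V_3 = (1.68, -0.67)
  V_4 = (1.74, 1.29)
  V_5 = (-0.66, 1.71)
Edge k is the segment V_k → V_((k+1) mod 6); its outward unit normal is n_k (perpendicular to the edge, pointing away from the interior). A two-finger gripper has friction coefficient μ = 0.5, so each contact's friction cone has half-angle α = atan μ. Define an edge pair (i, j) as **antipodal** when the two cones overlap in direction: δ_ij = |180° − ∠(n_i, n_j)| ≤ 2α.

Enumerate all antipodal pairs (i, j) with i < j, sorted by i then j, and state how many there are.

count = 5; pairs: (0,3), (0,4), (1,4), (2,5), (3,5)

α = atan 0.5 = 26.57°;  2α = 53.13°
n_0 = (-0.7236, -0.6902)
n_1 = (+0.1126, -0.9936)
n_2 = (+0.7425, -0.6699)
n_3 = (+0.9995, -0.0306)
n_4 = (+0.1724, +0.9850)
n_5 = (-0.9298, +0.3680)
  (0,1): δ = 127.18°  ·
  (0,2): δ = 85.70°  ·
  (0,3): δ = 45.40°  ✓
  (0,4): δ = 36.43°  ✓
  (0,5): δ = 114.76°  ·
  (1,2): δ = 138.52°  ·
  (1,3): δ = 98.22°  ·
  (1,4): δ = 16.39°  ✓
  (1,5): δ = 61.94°  ·
  (2,3): δ = 139.70°  ·
  (2,4): δ = 57.87°  ·
  (2,5): δ = 20.46°  ✓
  (3,4): δ = 98.17°  ·
  (3,5): δ = 19.84°  ✓
  (4,5): δ = 101.67°  ·
antipodal pairs: 5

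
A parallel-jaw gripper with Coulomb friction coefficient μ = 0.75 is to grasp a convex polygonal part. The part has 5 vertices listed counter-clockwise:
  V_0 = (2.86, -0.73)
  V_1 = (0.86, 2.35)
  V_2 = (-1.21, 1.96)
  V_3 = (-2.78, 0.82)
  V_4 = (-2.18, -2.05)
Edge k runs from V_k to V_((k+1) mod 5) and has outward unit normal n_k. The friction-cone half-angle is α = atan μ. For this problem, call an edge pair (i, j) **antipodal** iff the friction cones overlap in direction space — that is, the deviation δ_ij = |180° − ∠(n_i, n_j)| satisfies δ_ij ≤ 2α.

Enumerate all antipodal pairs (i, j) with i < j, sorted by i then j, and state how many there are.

α = atan 0.75 = 36.87°;  2α = 73.74°
n_0 = (+0.8387, +0.5446)
n_1 = (-0.1851, +0.9827)
n_2 = (-0.5876, +0.8092)
n_3 = (-0.9788, -0.2046)
n_4 = (+0.2534, -0.9674)
  (0,1): δ = 112.33°  ·
  (0,2): δ = 87.01°  ·
  (0,3): δ = 21.19°  ✓
  (0,4): δ = 71.68°  ✓
  (1,2): δ = 154.69°  ·
  (1,3): δ = 88.86°  ·
  (1,4): δ = 4.01°  ✓
  (2,3): δ = 114.18°  ·
  (2,4): δ = 21.31°  ✓
  (3,4): δ = 87.13°  ·
antipodal pairs: 4

count = 4; pairs: (0,3), (0,4), (1,4), (2,4)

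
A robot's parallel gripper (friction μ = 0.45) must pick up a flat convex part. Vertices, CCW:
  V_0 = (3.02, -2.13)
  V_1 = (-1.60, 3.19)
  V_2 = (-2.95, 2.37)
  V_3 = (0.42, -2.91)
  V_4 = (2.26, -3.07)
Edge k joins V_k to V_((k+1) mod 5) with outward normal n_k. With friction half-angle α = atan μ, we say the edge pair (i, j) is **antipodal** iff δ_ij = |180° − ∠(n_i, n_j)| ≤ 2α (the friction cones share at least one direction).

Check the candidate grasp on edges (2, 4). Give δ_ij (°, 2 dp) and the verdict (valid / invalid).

α = atan 0.45 = 24.23°;  2α = 48.46°
edge 2: e_2 = (+3.37, -5.28);  n_2 = (-0.8429, -0.5380)
edge 4: e_4 = (+0.76, +0.94);  n_4 = (+0.7776, -0.6287)
∠(n_2, n_4) = 108.50°
δ = |180° − 108.50°| = 71.50°
71.50° > 2α = 48.46°  →  invalid

δ = 71.50°, invalid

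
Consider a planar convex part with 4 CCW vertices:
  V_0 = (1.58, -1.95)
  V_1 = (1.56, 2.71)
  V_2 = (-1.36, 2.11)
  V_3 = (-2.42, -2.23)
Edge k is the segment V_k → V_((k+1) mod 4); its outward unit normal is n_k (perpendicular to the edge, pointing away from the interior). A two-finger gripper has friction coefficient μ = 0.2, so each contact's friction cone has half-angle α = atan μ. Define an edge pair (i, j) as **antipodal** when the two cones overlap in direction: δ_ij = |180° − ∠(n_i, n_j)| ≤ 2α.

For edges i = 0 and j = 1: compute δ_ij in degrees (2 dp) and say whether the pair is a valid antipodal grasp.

α = atan 0.2 = 11.31°;  2α = 22.62°
edge 0: e_0 = (-0.02, +4.66);  n_0 = (+1.0000, +0.0043)
edge 1: e_1 = (-2.92, -0.60);  n_1 = (-0.2013, +0.9795)
∠(n_0, n_1) = 101.37°
δ = |180° − 101.37°| = 78.63°
78.63° > 2α = 22.62°  →  invalid

δ = 78.63°, invalid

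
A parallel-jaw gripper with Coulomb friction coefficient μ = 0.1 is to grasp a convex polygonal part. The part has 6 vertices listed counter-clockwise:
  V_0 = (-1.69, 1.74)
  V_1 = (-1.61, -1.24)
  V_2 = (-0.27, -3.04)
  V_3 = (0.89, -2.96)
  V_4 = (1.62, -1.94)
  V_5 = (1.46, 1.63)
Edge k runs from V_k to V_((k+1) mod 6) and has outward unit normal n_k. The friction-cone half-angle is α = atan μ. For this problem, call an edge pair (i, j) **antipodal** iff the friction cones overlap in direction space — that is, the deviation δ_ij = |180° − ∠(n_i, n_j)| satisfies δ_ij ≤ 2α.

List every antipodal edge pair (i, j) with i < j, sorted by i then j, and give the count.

α = atan 0.1 = 5.71°;  2α = 11.42°
n_0 = (-0.9996, -0.0268)
n_1 = (-0.8021, -0.5971)
n_2 = (+0.0688, -0.9976)
n_3 = (+0.8132, -0.5820)
n_4 = (+0.9990, +0.0448)
n_5 = (+0.0349, +0.9994)
  (0,1): δ = 144.87°  ·
  (0,2): δ = 87.59°  ·
  (0,3): δ = 37.13°  ·
  (0,4): δ = 1.03°  ✓
  (0,5): δ = 86.46°  ·
  (1,2): δ = 122.72°  ·
  (1,3): δ = 72.26°  ·
  (1,4): δ = 34.10°  ·
  (1,5): δ = 51.33°  ·
  (2,3): δ = 129.54°  ·
  (2,4): δ = 91.38°  ·
  (2,5): δ = 5.95°  ✓
  (3,4): δ = 141.84°  ·
  (3,5): δ = 56.41°  ·
  (4,5): δ = 94.57°  ·
antipodal pairs: 2

count = 2; pairs: (0,4), (2,5)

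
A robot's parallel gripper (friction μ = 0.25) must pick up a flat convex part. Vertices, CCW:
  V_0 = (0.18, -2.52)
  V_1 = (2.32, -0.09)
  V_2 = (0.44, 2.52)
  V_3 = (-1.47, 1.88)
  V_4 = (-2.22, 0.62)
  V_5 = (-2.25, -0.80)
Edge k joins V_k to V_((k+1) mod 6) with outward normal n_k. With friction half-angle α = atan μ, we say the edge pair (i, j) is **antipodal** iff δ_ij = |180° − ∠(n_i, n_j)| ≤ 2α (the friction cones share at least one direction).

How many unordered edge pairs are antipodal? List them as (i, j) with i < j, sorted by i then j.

α = atan 0.25 = 14.04°;  2α = 28.07°
n_0 = (+0.7505, -0.6609)
n_1 = (+0.8114, +0.5845)
n_2 = (-0.3177, +0.9482)
n_3 = (-0.8593, +0.5115)
n_4 = (-0.9998, +0.0211)
n_5 = (-0.5777, -0.8162)
  (0,1): δ = 102.87°  ·
  (0,2): δ = 30.11°  ·
  (0,3): δ = 10.61°  ✓
  (0,4): δ = 40.16°  ·
  (0,5): δ = 96.08°  ·
  (1,2): δ = 107.24°  ·
  (1,3): δ = 66.53°  ·
  (1,4): δ = 36.98°  ·
  (1,5): δ = 18.94°  ✓
  (2,3): δ = 139.29°  ·
  (2,4): δ = 109.74°  ·
  (2,5): δ = 53.82°  ·
  (3,4): δ = 150.45°  ·
  (3,5): δ = 94.53°  ·
  (4,5): δ = 124.08°  ·
antipodal pairs: 2

count = 2; pairs: (0,3), (1,5)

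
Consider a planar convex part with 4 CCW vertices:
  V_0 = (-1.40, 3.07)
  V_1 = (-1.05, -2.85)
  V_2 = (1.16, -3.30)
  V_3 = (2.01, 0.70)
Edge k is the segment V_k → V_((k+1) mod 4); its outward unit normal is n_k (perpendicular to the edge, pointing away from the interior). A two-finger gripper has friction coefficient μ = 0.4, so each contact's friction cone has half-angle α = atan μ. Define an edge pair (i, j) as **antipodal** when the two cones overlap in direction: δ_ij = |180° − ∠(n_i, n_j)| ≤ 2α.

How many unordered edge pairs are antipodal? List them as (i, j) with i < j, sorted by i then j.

α = atan 0.4 = 21.80°;  2α = 43.60°
n_0 = (-0.9983, -0.0590)
n_1 = (-0.1995, -0.9799)
n_2 = (+0.9782, -0.2079)
n_3 = (+0.5707, +0.8212)
  (0,1): δ = 104.89°  ·
  (0,2): δ = 15.38°  ✓
  (0,3): δ = 51.82°  ·
  (1,2): δ = 90.49°  ·
  (1,3): δ = 23.29°  ✓
  (2,3): δ = 112.80°  ·
antipodal pairs: 2

count = 2; pairs: (0,2), (1,3)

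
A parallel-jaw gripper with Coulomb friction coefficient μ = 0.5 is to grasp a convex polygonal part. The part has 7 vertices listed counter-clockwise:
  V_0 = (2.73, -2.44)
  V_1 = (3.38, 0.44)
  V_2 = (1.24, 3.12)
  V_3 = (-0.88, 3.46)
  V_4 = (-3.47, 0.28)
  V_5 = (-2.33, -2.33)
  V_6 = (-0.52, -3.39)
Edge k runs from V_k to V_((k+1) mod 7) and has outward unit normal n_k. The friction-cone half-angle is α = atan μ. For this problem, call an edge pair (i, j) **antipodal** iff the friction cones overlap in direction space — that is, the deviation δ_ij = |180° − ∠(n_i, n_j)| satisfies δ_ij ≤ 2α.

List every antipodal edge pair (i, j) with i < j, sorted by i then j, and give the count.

α = atan 0.5 = 26.57°;  2α = 53.13°
n_0 = (+0.9755, -0.2202)
n_1 = (+0.7814, +0.6240)
n_2 = (+0.1584, +0.9874)
n_3 = (-0.7754, +0.6315)
n_4 = (-0.9164, -0.4003)
n_5 = (-0.5054, -0.8629)
n_6 = (+0.2806, -0.9598)
  (0,1): δ = 128.67°  ·
  (0,2): δ = 86.39°  ·
  (0,3): δ = 26.44°  ✓
  (0,4): δ = 36.31°  ✓
  (0,5): δ = 72.36°  ·
  (0,6): δ = 119.01°  ·
  (1,2): δ = 137.72°  ·
  (1,3): δ = 77.77°  ·
  (1,4): δ = 15.01°  ✓
  (1,5): δ = 21.04°  ✓
  (1,6): δ = 67.69°  ·
  (2,3): δ = 120.05°  ·
  (2,4): δ = 57.29°  ·
  (2,5): δ = 21.24°  ✓
  (2,6): δ = 25.41°  ✓
  (3,4): δ = 117.24°  ·
  (3,5): δ = 81.19°  ·
  (3,6): δ = 34.54°  ✓
  (4,5): δ = 143.95°  ·
  (4,6): δ = 97.30°  ·
  (5,6): δ = 133.35°  ·
antipodal pairs: 7

count = 7; pairs: (0,3), (0,4), (1,4), (1,5), (2,5), (2,6), (3,6)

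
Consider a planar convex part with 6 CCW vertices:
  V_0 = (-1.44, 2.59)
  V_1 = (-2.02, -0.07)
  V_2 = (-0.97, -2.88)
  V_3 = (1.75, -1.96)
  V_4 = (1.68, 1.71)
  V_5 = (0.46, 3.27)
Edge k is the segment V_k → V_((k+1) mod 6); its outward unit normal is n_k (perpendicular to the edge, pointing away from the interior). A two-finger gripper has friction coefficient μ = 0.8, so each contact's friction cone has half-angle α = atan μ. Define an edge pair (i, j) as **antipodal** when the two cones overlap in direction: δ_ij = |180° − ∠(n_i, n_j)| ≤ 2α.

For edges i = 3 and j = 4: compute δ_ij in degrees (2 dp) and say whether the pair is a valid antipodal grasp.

α = atan 0.8 = 38.66°;  2α = 77.32°
edge 3: e_3 = (-0.07, +3.67);  n_3 = (+0.9998, +0.0191)
edge 4: e_4 = (-1.22, +1.56);  n_4 = (+0.7877, +0.6160)
∠(n_3, n_4) = 36.93°
δ = |180° − 36.93°| = 143.07°
143.07° > 2α = 77.32°  →  invalid

δ = 143.07°, invalid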